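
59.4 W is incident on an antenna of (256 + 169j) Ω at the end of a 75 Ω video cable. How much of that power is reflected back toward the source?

P_reflected ≈ 26.4 W

|Γ| = |(181 + j169)/(331 + j169)| = 0.666
|Γ|² = 0.444
P_refl = |Γ|²·P_inc = 26.4 W, P_del = (1 − |Γ|²)·P_inc = 33 W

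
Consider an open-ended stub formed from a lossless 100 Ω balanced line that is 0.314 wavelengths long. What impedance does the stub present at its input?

βl = 2π × 0.314 = 113°
tan(βl) = -2.35
For an open-ended stub, Z_in = −jZ_0·cot(βl) = −jZ_0/tan(βl)

Z_in ≈ +j42.5 Ω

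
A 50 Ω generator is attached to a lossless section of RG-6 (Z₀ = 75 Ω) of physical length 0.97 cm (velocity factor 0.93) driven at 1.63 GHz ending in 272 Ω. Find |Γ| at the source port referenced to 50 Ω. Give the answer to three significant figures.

λ = v/f = 0.93·c / 1.63 GHz = 0.171 m
βl = 2π·l/λ = 2π × 0.0567 = 20.4°
tan(βl) = 0.372
Z_in = Z_0·(Z_L + jZ_0·tanβl)/(Z_0 + jZ_L·tanβl) = 110 − j120 Ω
Γ_s = (Z_in − Z_s)/(Z_in + Z_s) = (59.8 − j120)/(160 − j120), |Γ_s| = 0.671

|Γ| ≈ 0.671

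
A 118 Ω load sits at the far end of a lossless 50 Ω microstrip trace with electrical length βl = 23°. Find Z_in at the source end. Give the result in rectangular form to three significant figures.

Z_in ≈ 69.5 − j48.4 Ω

tan(βl) = tan(23°) = 0.424
Z_in = Z_0·(Z_L + jZ_0·tanβl)/(Z_0 + jZ_L·tanβl)
     = 50·(118 + j21.2)/(50 + j50.1)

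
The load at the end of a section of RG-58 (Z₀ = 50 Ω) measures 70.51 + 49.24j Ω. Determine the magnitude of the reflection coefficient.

Γ = (Z_L − Z_0)/(Z_L + Z_0) = (20.51 + j49.24)/(120.5 + j49.24)
|Γ| = 53.3/130

|Γ| ≈ 0.41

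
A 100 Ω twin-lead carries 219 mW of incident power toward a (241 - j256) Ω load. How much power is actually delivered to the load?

P_delivered ≈ 116 mW

|Γ| = |(141 − j256)/(341 − j256)| = 0.685
|Γ|² = 0.47
P_refl = |Γ|²·P_inc = 103 mW, P_del = (1 − |Γ|²)·P_inc = 116 mW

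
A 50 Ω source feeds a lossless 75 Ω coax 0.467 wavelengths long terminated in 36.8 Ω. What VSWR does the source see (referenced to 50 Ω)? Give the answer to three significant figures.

VSWR ≈ 1.47

βl = 2π × 0.467 = 168°
tan(βl) = -0.21
Z_in = Z_0·(Z_L + jZ_0·tanβl)/(Z_0 + jZ_L·tanβl) = 38 − j11.9 Ω
Γ_s = (Z_in − Z_s)/(Z_in + Z_s) = (-12 − j11.9)/(88 − j11.9), |Γ_s| = 0.19
VSWR = (1 + |Γ_s|)/(1 − |Γ_s|)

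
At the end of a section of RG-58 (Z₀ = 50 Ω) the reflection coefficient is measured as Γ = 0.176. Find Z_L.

Z_L = Z_0·(1 + Γ)/(1 − Γ) = 50·(1.18)/(0.824)

Z_L ≈ 71.4 Ω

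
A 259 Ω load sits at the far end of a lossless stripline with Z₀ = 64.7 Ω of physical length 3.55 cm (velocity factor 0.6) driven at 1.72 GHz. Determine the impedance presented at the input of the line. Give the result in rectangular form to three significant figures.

Z_in ≈ 22 + j37.2 Ω

λ = v/f = 0.6·c / 1.72 GHz = 0.105 m
βl = 2π·l/λ = 2π × 0.339 = 122°
tan(βl) = tan(122°) = -1.59
Z_in = Z_0·(Z_L + jZ_0·tanβl)/(Z_0 + jZ_L·tanβl)
     = 64.7·(259 − j103)/(64.7 − j413)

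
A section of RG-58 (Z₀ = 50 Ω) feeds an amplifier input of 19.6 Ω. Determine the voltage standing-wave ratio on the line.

For a purely resistive load, VSWR = R_L/Z_0 or Z_0/R_L (whichever > 1) = 50/19.6

VSWR ≈ 2.55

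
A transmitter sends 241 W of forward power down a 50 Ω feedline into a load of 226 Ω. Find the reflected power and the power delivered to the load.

P_reflected ≈ 98 W; P_delivered ≈ 143 W

Γ = (226 − 50)/(226 + 50) = 0.638
|Γ|² = 0.407
P_refl = |Γ|²·P_inc = 98 W, P_del = (1 − |Γ|²)·P_inc = 143 W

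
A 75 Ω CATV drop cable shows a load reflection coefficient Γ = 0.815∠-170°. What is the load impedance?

Z_L = Z_0·(1 + Γ)/(1 − Γ) = 75·(0.197 − j0.142)/(1.8 + j0.142)

Z_L ≈ 7.7 − j6.49 Ω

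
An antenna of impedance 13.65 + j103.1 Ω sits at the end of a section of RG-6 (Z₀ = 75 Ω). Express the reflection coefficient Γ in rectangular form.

Γ ≈ 0.281 + j0.836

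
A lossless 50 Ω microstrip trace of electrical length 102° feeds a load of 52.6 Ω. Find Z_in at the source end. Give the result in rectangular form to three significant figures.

tan(βl) = tan(102°) = -4.7
Z_in = Z_0·(Z_L + jZ_0·tanβl)/(Z_0 + jZ_L·tanβl)
     = 50·(52.6 − j235)/(50 − j247)

Z_in ≈ 47.7 + j0.985 Ω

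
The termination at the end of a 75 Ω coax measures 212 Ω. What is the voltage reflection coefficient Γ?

Γ = 0.477

Γ = (Z_L − Z_0)/(Z_L + Z_0) = (212 − 75)/(212 + 75) = 137/287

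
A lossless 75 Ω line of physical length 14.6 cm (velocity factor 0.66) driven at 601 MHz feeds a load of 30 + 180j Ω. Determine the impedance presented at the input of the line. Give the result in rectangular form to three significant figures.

Z_in ≈ 9.45 + j80.9 Ω

λ = v/f = 0.66·c / 601 MHz = 0.329 m
βl = 2π·l/λ = 2π × 0.443 = 160°
tan(βl) = tan(160°) = -0.373
Z_in = Z_0·(Z_L + jZ_0·tanβl)/(Z_0 + jZ_L·tanβl)
     = 75·(30 + j152)/(142 − j11.2)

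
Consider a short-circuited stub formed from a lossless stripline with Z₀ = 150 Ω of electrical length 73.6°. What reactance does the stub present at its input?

X_in ≈ 510 Ω (inductive)

tan(βl) = 3.4
For a short-circuited stub, Z_in = jZ_0·tan(βl)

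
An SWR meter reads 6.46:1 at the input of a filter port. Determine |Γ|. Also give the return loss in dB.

|Γ| ≈ 0.732; return loss ≈ 2.71 dB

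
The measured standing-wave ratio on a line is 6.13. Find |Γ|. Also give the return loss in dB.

|Γ| = (S − 1)/(S + 1) = (6.13 − 1)/(6.13 + 1) = 5.13/7.13
RL = −20·log₁₀|Γ| = −20·log₁₀(0.719)

|Γ| ≈ 0.719; return loss ≈ 2.86 dB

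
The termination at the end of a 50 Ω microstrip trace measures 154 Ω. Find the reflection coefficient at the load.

Γ = (Z_L − Z_0)/(Z_L + Z_0) = (154 − 50)/(154 + 50) = 104/204

Γ = 0.51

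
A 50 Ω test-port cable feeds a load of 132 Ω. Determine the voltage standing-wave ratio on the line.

VSWR ≈ 2.64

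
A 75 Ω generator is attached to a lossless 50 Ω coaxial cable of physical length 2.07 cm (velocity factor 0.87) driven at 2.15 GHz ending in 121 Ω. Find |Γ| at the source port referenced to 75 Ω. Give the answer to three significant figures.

|Γ| ≈ 0.525

λ = v/f = 0.87·c / 2.15 GHz = 0.121 m
βl = 2π·l/λ = 2π × 0.171 = 61.4°
tan(βl) = 1.83
Z_in = Z_0·(Z_L + jZ_0·tanβl)/(Z_0 + jZ_L·tanβl) = 25.5 − j21.5 Ω
Γ_s = (Z_in − Z_s)/(Z_in + Z_s) = (-49.5 − j21.5)/(101 − j21.5), |Γ_s| = 0.525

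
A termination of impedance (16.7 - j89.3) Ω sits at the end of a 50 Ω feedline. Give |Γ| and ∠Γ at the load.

Γ ≈ 0.855 ∠ -57.2°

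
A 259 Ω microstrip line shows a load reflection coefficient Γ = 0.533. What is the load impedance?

Z_L = Z_0·(1 + Γ)/(1 − Γ) = 259·(1.53)/(0.467)

Z_L ≈ 850 Ω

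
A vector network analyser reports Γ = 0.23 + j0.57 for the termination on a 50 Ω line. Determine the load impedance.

Z_L = Z_0·(1 + Γ)/(1 − Γ) = 50·(1.23 + j0.57)/(0.77 − j0.57)

Z_L ≈ 33.9 + j62.1 Ω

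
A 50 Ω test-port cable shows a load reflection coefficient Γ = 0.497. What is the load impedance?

Z_L ≈ 149 Ω

Z_L = Z_0·(1 + Γ)/(1 − Γ) = 50·(1.5)/(0.503)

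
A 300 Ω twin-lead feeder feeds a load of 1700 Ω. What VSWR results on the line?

For a purely resistive load, VSWR = R_L/Z_0 or Z_0/R_L (whichever > 1) = 1700/300

VSWR ≈ 5.67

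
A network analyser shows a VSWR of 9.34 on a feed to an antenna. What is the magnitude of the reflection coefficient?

|Γ| ≈ 0.807

|Γ| = (S − 1)/(S + 1) = (9.34 − 1)/(9.34 + 1) = 8.34/10.3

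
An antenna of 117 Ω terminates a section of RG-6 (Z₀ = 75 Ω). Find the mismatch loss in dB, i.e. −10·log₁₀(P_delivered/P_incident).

Γ = (117 − 75)/(117 + 75) = 0.219
|Γ|² = 0.0479, so P_del/P_inc = 1 − |Γ|² = 0.952
ML = −10·log₁₀(1 − |Γ|²)

mismatch loss ≈ 0.213 dB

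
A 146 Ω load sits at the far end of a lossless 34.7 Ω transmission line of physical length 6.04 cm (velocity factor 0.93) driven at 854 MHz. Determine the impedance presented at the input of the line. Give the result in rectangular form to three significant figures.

λ = v/f = 0.93·c / 854 MHz = 0.327 m
βl = 2π·l/λ = 2π × 0.185 = 66.6°
tan(βl) = tan(66.6°) = 2.31
Z_in = Z_0·(Z_L + jZ_0·tanβl)/(Z_0 + jZ_L·tanβl)
     = 34.7·(146 + j80)/(34.7 + j337)

Z_in ≈ 9.69 − j14 Ω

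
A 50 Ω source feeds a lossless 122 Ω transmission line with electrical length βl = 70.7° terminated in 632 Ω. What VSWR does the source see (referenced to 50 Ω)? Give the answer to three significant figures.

tan(βl) = 2.86
Z_in = Z_0·(Z_L + jZ_0·tanβl)/(Z_0 + jZ_L·tanβl) = 26.3 − j40.9 Ω
Γ_s = (Z_in − Z_s)/(Z_in + Z_s) = (-23.7 − j40.9)/(76.3 − j40.9), |Γ_s| = 0.546
VSWR = (1 + |Γ_s|)/(1 − |Γ_s|)

VSWR ≈ 3.41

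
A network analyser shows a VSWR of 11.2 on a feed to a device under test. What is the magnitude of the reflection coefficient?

|Γ| ≈ 0.836

|Γ| = (S − 1)/(S + 1) = (11.2 − 1)/(11.2 + 1) = 10.2/12.2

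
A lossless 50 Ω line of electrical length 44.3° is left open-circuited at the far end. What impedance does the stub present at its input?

tan(βl) = 0.976
For an open-circuited stub, Z_in = −jZ_0·cot(βl) = −jZ_0/tan(βl)

Z_in ≈ −j51.2 Ω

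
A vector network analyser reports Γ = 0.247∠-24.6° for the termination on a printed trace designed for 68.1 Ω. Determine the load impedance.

Z_L ≈ 105 − j22.9 Ω

Z_L = Z_0·(1 + Γ)/(1 − Γ) = 68.1·(1.22 − j0.103)/(0.775 + j0.103)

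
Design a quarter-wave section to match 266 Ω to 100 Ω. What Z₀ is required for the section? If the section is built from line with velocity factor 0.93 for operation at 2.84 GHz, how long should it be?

Z_qwt = √(Z_0·R_L) = √(100 × 266) = √26600
λ = 0.93·c/f = 0.0982 m, so l = λ/4 = 0.0246 m

Z_qwt ≈ 163 Ω; length ≈ 2.46 cm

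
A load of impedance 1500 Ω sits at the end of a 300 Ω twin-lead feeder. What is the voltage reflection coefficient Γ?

Γ = 0.667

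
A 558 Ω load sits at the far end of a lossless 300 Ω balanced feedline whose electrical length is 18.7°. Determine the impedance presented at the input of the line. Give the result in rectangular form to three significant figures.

Z_in ≈ 445 − j179 Ω

tan(βl) = tan(18.7°) = 0.338
Z_in = Z_0·(Z_L + jZ_0·tanβl)/(Z_0 + jZ_L·tanβl)
     = 300·(558 + j102)/(300 + j189)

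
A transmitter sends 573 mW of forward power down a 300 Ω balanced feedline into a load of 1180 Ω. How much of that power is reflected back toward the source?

Γ = (1180 − 300)/(1180 + 300) = 0.595
|Γ|² = 0.354
P_refl = |Γ|²·P_inc = 203 mW, P_del = (1 − |Γ|²)·P_inc = 370 mW

P_reflected ≈ 203 mW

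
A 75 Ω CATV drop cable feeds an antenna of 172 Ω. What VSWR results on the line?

Γ = (172 − 75)/(172 + 75) = 0.393
VSWR = (1 + 0.393)/(1 − 0.393)

VSWR ≈ 2.29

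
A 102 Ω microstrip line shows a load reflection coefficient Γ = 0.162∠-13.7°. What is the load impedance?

Z_L ≈ 140 − j11 Ω

Z_L = Z_0·(1 + Γ)/(1 − Γ) = 102·(1.16 − j0.0384)/(0.843 + j0.0384)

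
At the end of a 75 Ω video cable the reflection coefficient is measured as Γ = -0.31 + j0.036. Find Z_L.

Z_L ≈ 39.4 + j3.14 Ω

Z_L = Z_0·(1 + Γ)/(1 − Γ) = 75·(0.69 + j0.036)/(1.31 − j0.036)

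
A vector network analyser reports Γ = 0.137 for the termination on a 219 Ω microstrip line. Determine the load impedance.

Z_L = Z_0·(1 + Γ)/(1 − Γ) = 219·(1.14)/(0.863)

Z_L ≈ 289 Ω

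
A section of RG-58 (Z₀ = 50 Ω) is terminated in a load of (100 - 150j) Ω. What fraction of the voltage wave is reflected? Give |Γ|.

|Γ| ≈ 0.745

Γ = (Z_L − Z_0)/(Z_L + Z_0) = (50 − j150)/(150 − j150)
|Γ| = 158/212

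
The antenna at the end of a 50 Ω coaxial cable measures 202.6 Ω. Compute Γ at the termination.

Γ = 0.604

Γ = (Z_L − Z_0)/(Z_L + Z_0) = (202.6 − 50)/(202.6 + 50) = 152.6/252.6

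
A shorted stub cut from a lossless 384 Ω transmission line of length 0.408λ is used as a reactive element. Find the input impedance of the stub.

Z_in ≈ −j251 Ω

βl = 2π × 0.408 = 147°
tan(βl) = -0.652
For a shorted stub, Z_in = jZ_0·tan(βl)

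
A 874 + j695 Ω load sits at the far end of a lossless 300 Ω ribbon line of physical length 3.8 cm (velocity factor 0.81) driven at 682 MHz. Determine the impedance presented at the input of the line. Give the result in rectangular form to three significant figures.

Z_in ≈ 236 − j464 Ω

λ = v/f = 0.81·c / 682 MHz = 0.356 m
βl = 2π·l/λ = 2π × 0.107 = 38.4°
tan(βl) = tan(38.4°) = 0.792
Z_in = Z_0·(Z_L + jZ_0·tanβl)/(Z_0 + jZ_L·tanβl)
     = 300·(874 + j933)/(-251 + j693)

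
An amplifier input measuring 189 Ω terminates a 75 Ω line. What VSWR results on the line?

VSWR ≈ 2.52

Γ = (189 − 75)/(189 + 75) = 0.432
VSWR = (1 + 0.432)/(1 − 0.432)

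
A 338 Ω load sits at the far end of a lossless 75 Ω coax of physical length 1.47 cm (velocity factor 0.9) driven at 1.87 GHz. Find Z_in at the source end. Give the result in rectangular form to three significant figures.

λ = v/f = 0.9·c / 1.87 GHz = 0.144 m
βl = 2π·l/λ = 2π × 0.102 = 36.7°
tan(βl) = tan(36.7°) = 0.744
Z_in = Z_0·(Z_L + jZ_0·tanβl)/(Z_0 + jZ_L·tanβl)
     = 75·(338 + j55.8)/(75 + j251)

Z_in ≈ 42.9 − j88 Ω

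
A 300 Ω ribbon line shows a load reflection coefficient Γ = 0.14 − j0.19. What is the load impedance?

Z_L = Z_0·(1 + Γ)/(1 − Γ) = 300·(1.14 − j0.19)/(0.86 + j0.19)

Z_L ≈ 365 − j147 Ω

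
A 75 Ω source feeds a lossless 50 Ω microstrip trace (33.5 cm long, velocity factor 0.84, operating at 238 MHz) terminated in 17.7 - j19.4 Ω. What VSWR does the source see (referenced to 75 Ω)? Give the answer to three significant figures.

λ = v/f = 0.84·c / 238 MHz = 1.06 m
βl = 2π·l/λ = 2π × 0.316 = 114°
tan(βl) = -2.26
Z_in = Z_0·(Z_L + jZ_0·tanβl)/(Z_0 + jZ_L·tanβl) = 165 − j3.54 Ω
Γ_s = (Z_in − Z_s)/(Z_in + Z_s) = (90 − j3.54)/(240 − j3.54), |Γ_s| = 0.375
VSWR = (1 + |Γ_s|)/(1 − |Γ_s|)

VSWR ≈ 2.2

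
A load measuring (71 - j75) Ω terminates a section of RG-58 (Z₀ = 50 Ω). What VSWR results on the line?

VSWR ≈ 3.42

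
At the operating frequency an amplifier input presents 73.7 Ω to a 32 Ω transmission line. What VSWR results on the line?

VSWR ≈ 2.3

Γ = (73.7 − 32)/(73.7 + 32) = 0.395
VSWR = (1 + 0.395)/(1 − 0.395)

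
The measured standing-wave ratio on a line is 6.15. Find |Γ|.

|Γ| ≈ 0.72

|Γ| = (S − 1)/(S + 1) = (6.15 − 1)/(6.15 + 1) = 5.15/7.15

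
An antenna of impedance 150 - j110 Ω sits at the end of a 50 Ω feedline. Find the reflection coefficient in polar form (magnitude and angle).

Γ ≈ 0.651 ∠ -18.9°

Γ = (Z_L − Z_0)/(Z_L + Z_0) = (100 − j110)/(200 − j110)
|Γ| = 149/228 = 0.651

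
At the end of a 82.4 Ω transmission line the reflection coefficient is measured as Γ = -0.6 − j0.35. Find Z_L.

Z_L ≈ 15.9 − j21.5 Ω

Z_L = Z_0·(1 + Γ)/(1 − Γ) = 82.4·(0.4 − j0.35)/(1.6 + j0.35)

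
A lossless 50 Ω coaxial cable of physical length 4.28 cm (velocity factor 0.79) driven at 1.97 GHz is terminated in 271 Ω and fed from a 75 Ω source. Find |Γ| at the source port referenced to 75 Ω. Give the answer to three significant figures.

λ = v/f = 0.79·c / 1.97 GHz = 0.12 m
βl = 2π·l/λ = 2π × 0.356 = 128°
tan(βl) = -1.28
Z_in = Z_0·(Z_L + jZ_0·tanβl)/(Z_0 + jZ_L·tanβl) = 14.6 + j37.1 Ω
Γ_s = (Z_in − Z_s)/(Z_in + Z_s) = (-60.4 + j37.1)/(89.6 + j37.1), |Γ_s| = 0.731

|Γ| ≈ 0.731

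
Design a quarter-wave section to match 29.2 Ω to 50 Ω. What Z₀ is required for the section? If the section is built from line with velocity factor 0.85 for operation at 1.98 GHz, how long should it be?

Z_qwt ≈ 38.2 Ω; length ≈ 3.22 cm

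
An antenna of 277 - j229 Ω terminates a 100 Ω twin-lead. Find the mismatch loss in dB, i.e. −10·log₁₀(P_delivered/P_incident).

Γ = (177 − j229)/(377 − j229), |Γ| = 0.656
|Γ|² = 0.431, so P_del/P_inc = 1 − |Γ|² = 0.569
ML = −10·log₁₀(1 − |Γ|²)

mismatch loss ≈ 2.45 dB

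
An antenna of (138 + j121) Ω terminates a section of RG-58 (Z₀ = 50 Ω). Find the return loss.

Γ = (88 + j121)/(188 + j121), |Γ| = 0.669
RL = −20·log₁₀|Γ| = −20·log₁₀(0.669)

RL ≈ 3.49 dB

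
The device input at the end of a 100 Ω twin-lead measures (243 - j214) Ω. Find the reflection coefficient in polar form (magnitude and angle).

Γ = (Z_L − Z_0)/(Z_L + Z_0) = (143 − j214)/(343 − j214)
|Γ| = 257/404 = 0.637

Γ ≈ 0.637 ∠ -24.3°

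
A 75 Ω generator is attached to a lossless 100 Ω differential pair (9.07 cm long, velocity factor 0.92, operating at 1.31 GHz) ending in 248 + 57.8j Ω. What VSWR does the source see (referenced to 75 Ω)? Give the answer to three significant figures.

λ = v/f = 0.92·c / 1.31 GHz = 0.211 m
βl = 2π·l/λ = 2π × 0.43 = 155°
tan(βl) = -0.467
Z_in = Z_0·(Z_L + jZ_0·tanβl)/(Z_0 + jZ_L·tanβl) = 102 + j102 Ω
Γ_s = (Z_in − Z_s)/(Z_in + Z_s) = (27.3 + j102)/(177 + j102), |Γ_s| = 0.516
VSWR = (1 + |Γ_s|)/(1 − |Γ_s|)

VSWR ≈ 3.13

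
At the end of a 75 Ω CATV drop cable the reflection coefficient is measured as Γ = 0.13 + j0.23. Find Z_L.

Z_L = Z_0·(1 + Γ)/(1 − Γ) = 75·(1.13 + j0.23)/(0.87 − j0.23)

Z_L ≈ 86.2 + j42.6 Ω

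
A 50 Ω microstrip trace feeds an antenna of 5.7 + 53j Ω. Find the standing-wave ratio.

VSWR ≈ 18.7

Γ = (Z_L − Z_0)/(Z_L + Z_0) = (-44.3 + j53)/(55.7 + j53)
|Γ| = 69.1/76.9 = 0.898
VSWR = (1 + |Γ|)/(1 − |Γ|) = 1.9/0.102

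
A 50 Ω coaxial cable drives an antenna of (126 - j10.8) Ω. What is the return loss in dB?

RL ≈ 7.22 dB

Γ = (76 − j10.8)/(176 − j10.8), |Γ| = 0.435
RL = −20·log₁₀|Γ| = −20·log₁₀(0.435)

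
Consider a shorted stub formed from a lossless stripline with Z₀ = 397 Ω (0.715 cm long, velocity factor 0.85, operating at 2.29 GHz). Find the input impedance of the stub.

Z_in ≈ +j169 Ω

λ = v/f = 0.85·c / 2.29 GHz = 0.111 m
βl = 2π·l/λ = 2π × 0.0642 = 23.1°
tan(βl) = 0.427
For a shorted stub, Z_in = jZ_0·tan(βl)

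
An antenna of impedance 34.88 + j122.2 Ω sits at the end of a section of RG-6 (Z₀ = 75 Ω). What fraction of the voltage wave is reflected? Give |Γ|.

Γ = (Z_L − Z_0)/(Z_L + Z_0) = (-40.12 + j122.2)/(109.9 + j122.2)
|Γ| = 129/164

|Γ| ≈ 0.783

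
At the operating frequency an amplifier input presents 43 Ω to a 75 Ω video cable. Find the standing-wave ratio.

VSWR ≈ 1.74

For a purely resistive load, VSWR = R_L/Z_0 or Z_0/R_L (whichever > 1) = 75/43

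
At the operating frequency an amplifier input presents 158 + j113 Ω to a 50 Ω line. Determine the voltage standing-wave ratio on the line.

Γ = (Z_L − Z_0)/(Z_L + Z_0) = (108 + j113)/(208 + j113)
|Γ| = 156/237 = 0.66
VSWR = (1 + |Γ|)/(1 − |Γ|) = 1.66/0.34

VSWR ≈ 4.89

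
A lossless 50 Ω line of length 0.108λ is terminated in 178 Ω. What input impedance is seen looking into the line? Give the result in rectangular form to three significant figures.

βl = 2π × 0.108 = 38.9°
tan(βl) = tan(38.9°) = 0.806
Z_in = Z_0·(Z_L + jZ_0·tanβl)/(Z_0 + jZ_L·tanβl)
     = 50·(178 + j40.3)/(50 + j144)

Z_in ≈ 31.8 − j50.9 Ω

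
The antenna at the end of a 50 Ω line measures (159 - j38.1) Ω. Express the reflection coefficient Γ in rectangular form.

Γ ≈ 0.537 − j0.0844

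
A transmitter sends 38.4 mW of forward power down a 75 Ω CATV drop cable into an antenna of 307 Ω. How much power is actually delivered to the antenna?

Γ = (307 − 75)/(307 + 75) = 0.607
|Γ|² = 0.369
P_refl = |Γ|²·P_inc = 14.2 mW, P_del = (1 − |Γ|²)·P_inc = 24.2 mW

P_delivered ≈ 24.2 mW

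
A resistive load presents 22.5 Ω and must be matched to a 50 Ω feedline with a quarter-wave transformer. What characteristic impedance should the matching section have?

Z_qwt ≈ 33.5 Ω

Z_qwt = √(Z_0·R_L) = √(50 × 22.5) = √1125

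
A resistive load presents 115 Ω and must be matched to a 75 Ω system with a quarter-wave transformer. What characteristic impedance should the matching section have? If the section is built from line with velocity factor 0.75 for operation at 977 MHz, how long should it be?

Z_qwt ≈ 92.9 Ω; length ≈ 5.76 cm

Z_qwt = √(Z_0·R_L) = √(75 × 115) = √8625
λ = 0.75·c/f = 0.23 m, so l = λ/4 = 0.0576 m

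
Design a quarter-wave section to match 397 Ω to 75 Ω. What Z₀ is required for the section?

Z_qwt = √(Z_0·R_L) = √(75 × 397) = √29780

Z_qwt ≈ 173 Ω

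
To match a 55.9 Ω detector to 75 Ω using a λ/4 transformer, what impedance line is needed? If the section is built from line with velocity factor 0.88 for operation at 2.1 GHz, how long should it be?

Z_qwt ≈ 64.7 Ω; length ≈ 3.14 cm

Z_qwt = √(Z_0·R_L) = √(75 × 55.9) = √4192
λ = 0.88·c/f = 0.126 m, so l = λ/4 = 0.0314 m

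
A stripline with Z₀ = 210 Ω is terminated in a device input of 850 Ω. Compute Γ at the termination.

Γ = 0.604

Γ = (Z_L − Z_0)/(Z_L + Z_0) = (850 − 210)/(850 + 210) = 640/1060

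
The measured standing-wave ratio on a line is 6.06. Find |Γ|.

|Γ| = (S − 1)/(S + 1) = (6.06 − 1)/(6.06 + 1) = 5.06/7.06

|Γ| ≈ 0.717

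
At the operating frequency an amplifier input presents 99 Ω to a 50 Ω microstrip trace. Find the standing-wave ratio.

VSWR ≈ 1.98

Γ = (99 − 50)/(99 + 50) = 0.329
VSWR = (1 + 0.329)/(1 − 0.329)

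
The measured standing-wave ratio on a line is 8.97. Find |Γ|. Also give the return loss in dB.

|Γ| = (S − 1)/(S + 1) = (8.97 − 1)/(8.97 + 1) = 7.97/9.97
RL = −20·log₁₀|Γ| = −20·log₁₀(0.799)

|Γ| ≈ 0.799; return loss ≈ 1.94 dB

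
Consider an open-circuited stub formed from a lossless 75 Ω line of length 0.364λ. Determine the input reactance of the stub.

X_in ≈ 65.3 Ω (inductive)

βl = 2π × 0.364 = 131°
tan(βl) = -1.15
For an open-circuited stub, Z_in = −jZ_0·cot(βl) = −jZ_0/tan(βl)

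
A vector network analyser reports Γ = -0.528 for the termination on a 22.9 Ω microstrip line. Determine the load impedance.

Z_L ≈ 7.07 Ω

Z_L = Z_0·(1 + Γ)/(1 − Γ) = 22.9·(0.472)/(1.53)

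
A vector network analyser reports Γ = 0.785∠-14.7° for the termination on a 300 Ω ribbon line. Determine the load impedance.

Z_L ≈ 1180 − j1220 Ω

Z_L = Z_0·(1 + Γ)/(1 − Γ) = 300·(1.76 − j0.199)/(0.241 + j0.199)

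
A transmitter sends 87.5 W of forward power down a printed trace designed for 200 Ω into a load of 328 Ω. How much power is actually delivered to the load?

Γ = (328 − 200)/(328 + 200) = 0.242
|Γ|² = 0.0588
P_refl = |Γ|²·P_inc = 5.14 W, P_del = (1 − |Γ|²)·P_inc = 82.4 W

P_delivered ≈ 82.4 W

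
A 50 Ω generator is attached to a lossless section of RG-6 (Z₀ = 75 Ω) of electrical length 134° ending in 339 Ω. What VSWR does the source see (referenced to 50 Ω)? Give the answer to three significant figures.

tan(βl) = -1.04
Z_in = Z_0·(Z_L + jZ_0·tanβl)/(Z_0 + jZ_L·tanβl) = 30.7 + j65.9 Ω
Γ_s = (Z_in − Z_s)/(Z_in + Z_s) = (-19.3 + j65.9)/(80.7 + j65.9), |Γ_s| = 0.659
VSWR = (1 + |Γ_s|)/(1 − |Γ_s|)

VSWR ≈ 4.87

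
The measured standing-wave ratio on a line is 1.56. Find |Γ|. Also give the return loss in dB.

|Γ| ≈ 0.219; return loss ≈ 13.2 dB

|Γ| = (S − 1)/(S + 1) = (1.56 − 1)/(1.56 + 1) = 0.56/2.56
RL = −20·log₁₀|Γ| = −20·log₁₀(0.219)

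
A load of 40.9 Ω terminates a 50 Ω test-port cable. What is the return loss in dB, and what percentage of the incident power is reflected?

Γ = (40.9 − 50)/(40.9 + 50) = -0.1
RL = −20·log₁₀(0.1) = 20 dB
P_refl/P_inc = |Γ|² = 0.01

RL ≈ 20 dB; 1% of incident power reflected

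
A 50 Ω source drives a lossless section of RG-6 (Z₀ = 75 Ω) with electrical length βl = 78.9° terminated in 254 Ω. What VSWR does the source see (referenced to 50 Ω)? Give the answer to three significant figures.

VSWR ≈ 2.38

tan(βl) = 5.1
Z_in = Z_0·(Z_L + jZ_0·tanβl)/(Z_0 + jZ_L·tanβl) = 22.9 − j13.4 Ω
Γ_s = (Z_in − Z_s)/(Z_in + Z_s) = (-27.1 − j13.4)/(72.9 − j13.4), |Γ_s| = 0.407
VSWR = (1 + |Γ_s|)/(1 − |Γ_s|)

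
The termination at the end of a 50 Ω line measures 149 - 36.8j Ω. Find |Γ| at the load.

Γ = (Z_L − Z_0)/(Z_L + Z_0) = (99 − j36.8)/(199 − j36.8)
|Γ| = 106/202

|Γ| ≈ 0.522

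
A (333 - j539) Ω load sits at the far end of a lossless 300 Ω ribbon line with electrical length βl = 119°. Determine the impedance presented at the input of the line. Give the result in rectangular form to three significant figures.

tan(βl) = tan(119°) = -1.8
Z_in = Z_0·(Z_L + jZ_0·tanβl)/(Z_0 + jZ_L·tanβl)
     = 300·(333 − j1080)/(-672 − j601)

Z_in ≈ 157 + j342 Ω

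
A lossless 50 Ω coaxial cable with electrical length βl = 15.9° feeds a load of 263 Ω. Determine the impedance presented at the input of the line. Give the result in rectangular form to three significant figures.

Z_in ≈ 87.6 − j117 Ω

tan(βl) = tan(15.9°) = 0.285
Z_in = Z_0·(Z_L + jZ_0·tanβl)/(Z_0 + jZ_L·tanβl)
     = 50·(263 + j14.2)/(50 + j74.9)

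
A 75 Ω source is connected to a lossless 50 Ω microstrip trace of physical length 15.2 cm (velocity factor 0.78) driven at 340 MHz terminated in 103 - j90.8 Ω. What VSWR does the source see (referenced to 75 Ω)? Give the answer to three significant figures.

VSWR ≈ 5.82

λ = v/f = 0.78·c / 340 MHz = 0.688 m
βl = 2π·l/λ = 2π × 0.221 = 79.5°
tan(βl) = 5.4
Z_in = Z_0·(Z_L + jZ_0·tanβl)/(Z_0 + jZ_L·tanβl) = 12.9 + j3.29 Ω
Γ_s = (Z_in − Z_s)/(Z_in + Z_s) = (-62.1 + j3.29)/(87.9 + j3.29), |Γ_s| = 0.707
VSWR = (1 + |Γ_s|)/(1 − |Γ_s|)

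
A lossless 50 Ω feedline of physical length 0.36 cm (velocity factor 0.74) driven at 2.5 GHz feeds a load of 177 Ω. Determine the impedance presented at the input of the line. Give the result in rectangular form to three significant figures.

λ = v/f = 0.74·c / 2.5 GHz = 0.0888 m
βl = 2π·l/λ = 2π × 0.0405 = 14.6°
tan(βl) = tan(14.6°) = 0.26
Z_in = Z_0·(Z_L + jZ_0·tanβl)/(Z_0 + jZ_L·tanβl)
     = 50·(177 + j13)/(50 + j46.1)

Z_in ≈ 102 − j81.2 Ω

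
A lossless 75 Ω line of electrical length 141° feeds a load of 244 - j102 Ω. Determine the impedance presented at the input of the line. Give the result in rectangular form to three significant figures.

tan(βl) = tan(141°) = -0.81
Z_in = Z_0·(Z_L + jZ_0·tanβl)/(Z_0 + jZ_L·tanβl)
     = 75·(244 − j163)/(-7.6 − j198)

Z_in ≈ 58.1 + j94.9 Ω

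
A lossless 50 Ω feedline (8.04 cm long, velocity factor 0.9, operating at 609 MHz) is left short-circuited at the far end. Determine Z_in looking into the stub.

Z_in ≈ +j109 Ω

λ = v/f = 0.9·c / 609 MHz = 0.443 m
βl = 2π·l/λ = 2π × 0.181 = 65.3°
tan(βl) = 2.17
For a short-circuited stub, Z_in = jZ_0·tan(βl)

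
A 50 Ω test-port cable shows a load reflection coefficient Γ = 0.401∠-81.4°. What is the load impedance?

Z_L = Z_0·(1 + Γ)/(1 − Γ) = 50·(1.06 − j0.396)/(0.94 + j0.396)

Z_L ≈ 40.3 − j38.1 Ω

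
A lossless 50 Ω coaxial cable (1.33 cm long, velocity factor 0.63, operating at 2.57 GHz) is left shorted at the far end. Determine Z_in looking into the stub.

Z_in ≈ +j108 Ω

λ = v/f = 0.63·c / 2.57 GHz = 0.0735 m
βl = 2π·l/λ = 2π × 0.181 = 65.1°
tan(βl) = 2.15
For a shorted stub, Z_in = jZ_0·tan(βl)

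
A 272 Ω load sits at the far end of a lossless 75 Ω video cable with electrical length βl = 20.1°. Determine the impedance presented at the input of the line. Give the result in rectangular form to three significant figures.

tan(βl) = tan(20.1°) = 0.366
Z_in = Z_0·(Z_L + jZ_0·tanβl)/(Z_0 + jZ_L·tanβl)
     = 75·(272 + j27.4)/(75 + j99.5)

Z_in ≈ 112 − j121 Ω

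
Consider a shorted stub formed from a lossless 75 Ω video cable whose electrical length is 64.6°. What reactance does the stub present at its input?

X_in ≈ 158 Ω (inductive)

tan(βl) = 2.11
For a shorted stub, Z_in = jZ_0·tan(βl)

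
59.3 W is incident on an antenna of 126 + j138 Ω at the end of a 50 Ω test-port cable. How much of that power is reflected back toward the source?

|Γ| = |(76 + j138)/(176 + j138)| = 0.704
|Γ|² = 0.496
P_refl = |Γ|²·P_inc = 29.4 W, P_del = (1 − |Γ|²)·P_inc = 29.9 W

P_reflected ≈ 29.4 W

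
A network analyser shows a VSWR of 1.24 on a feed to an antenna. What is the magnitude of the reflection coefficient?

|Γ| ≈ 0.107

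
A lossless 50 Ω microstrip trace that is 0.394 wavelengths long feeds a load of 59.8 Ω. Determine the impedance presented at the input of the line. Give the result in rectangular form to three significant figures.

βl = 2π × 0.394 = 142°
tan(βl) = tan(142°) = -0.786
Z_in = Z_0·(Z_L + jZ_0·tanβl)/(Z_0 + jZ_L·tanβl)
     = 50·(59.8 − j39.3)/(50 − j47)

Z_in ≈ 51.4 + j8.98 Ω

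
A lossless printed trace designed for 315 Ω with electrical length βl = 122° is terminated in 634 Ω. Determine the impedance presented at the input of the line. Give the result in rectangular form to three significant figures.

Z_in ≈ 198 + j135 Ω

tan(βl) = tan(122°) = -1.6
Z_in = Z_0·(Z_L + jZ_0·tanβl)/(Z_0 + jZ_L·tanβl)
     = 315·(634 − j504)/(315 − j1010)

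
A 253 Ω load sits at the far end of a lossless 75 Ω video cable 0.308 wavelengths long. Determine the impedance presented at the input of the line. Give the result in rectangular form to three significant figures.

βl = 2π × 0.308 = 111°
tan(βl) = tan(111°) = -2.62
Z_in = Z_0·(Z_L + jZ_0·tanβl)/(Z_0 + jZ_L·tanβl)
     = 75·(253 − j197)/(75 − j663)

Z_in ≈ 25.1 + j25.8 Ω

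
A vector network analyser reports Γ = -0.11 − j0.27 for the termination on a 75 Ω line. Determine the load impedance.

Z_L ≈ 52.6 − j31 Ω

Z_L = Z_0·(1 + Γ)/(1 − Γ) = 75·(0.89 − j0.27)/(1.11 + j0.27)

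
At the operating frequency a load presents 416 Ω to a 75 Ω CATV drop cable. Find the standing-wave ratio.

VSWR ≈ 5.55

Γ = (416 − 75)/(416 + 75) = 0.695
VSWR = (1 + 0.695)/(1 − 0.695)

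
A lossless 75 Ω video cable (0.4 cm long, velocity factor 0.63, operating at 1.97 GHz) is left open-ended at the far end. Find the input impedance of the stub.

Z_in ≈ −j280 Ω

λ = v/f = 0.63·c / 1.97 GHz = 0.0959 m
βl = 2π·l/λ = 2π × 0.0417 = 15°
tan(βl) = 0.268
For an open-ended stub, Z_in = −jZ_0·cot(βl) = −jZ_0/tan(βl)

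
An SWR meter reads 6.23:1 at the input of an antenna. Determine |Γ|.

|Γ| = (S − 1)/(S + 1) = (6.23 − 1)/(6.23 + 1) = 5.23/7.23

|Γ| ≈ 0.723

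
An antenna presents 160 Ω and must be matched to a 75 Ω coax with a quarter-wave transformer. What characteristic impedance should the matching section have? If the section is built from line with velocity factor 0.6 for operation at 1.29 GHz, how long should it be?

Z_qwt ≈ 110 Ω; length ≈ 3.49 cm

Z_qwt = √(Z_0·R_L) = √(75 × 160) = √12000
λ = 0.6·c/f = 0.14 m, so l = λ/4 = 0.0349 m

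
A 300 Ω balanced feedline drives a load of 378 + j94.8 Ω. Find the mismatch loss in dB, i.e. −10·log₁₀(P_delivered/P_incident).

Γ = (78 + j94.8)/(678 + j94.8), |Γ| = 0.179
|Γ|² = 0.0322, so P_del/P_inc = 1 − |Γ|² = 0.968
ML = −10·log₁₀(1 − |Γ|²)

mismatch loss ≈ 0.142 dB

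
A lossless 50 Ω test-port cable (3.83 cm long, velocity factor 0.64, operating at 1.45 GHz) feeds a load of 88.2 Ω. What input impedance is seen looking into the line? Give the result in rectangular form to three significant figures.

Z_in ≈ 29.5 + j8.37 Ω

λ = v/f = 0.64·c / 1.45 GHz = 0.132 m
βl = 2π·l/λ = 2π × 0.289 = 104°
tan(βl) = tan(104°) = -3.97
Z_in = Z_0·(Z_L + jZ_0·tanβl)/(Z_0 + jZ_L·tanβl)
     = 50·(88.2 − j199)/(50 − j350)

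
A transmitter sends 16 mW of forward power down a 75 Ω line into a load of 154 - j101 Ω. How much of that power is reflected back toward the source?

P_reflected ≈ 4.2 mW

|Γ| = |(79 − j101)/(229 − j101)| = 0.512
|Γ|² = 0.262
P_refl = |Γ|²·P_inc = 4.2 mW, P_del = (1 − |Γ|²)·P_inc = 11.8 mW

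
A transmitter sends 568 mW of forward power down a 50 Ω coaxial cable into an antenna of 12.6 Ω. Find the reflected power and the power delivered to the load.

Γ = (12.6 − 50)/(12.6 + 50) = -0.597
|Γ|² = 0.357
P_refl = |Γ|²·P_inc = 203 mW, P_del = (1 − |Γ|²)·P_inc = 365 mW

P_reflected ≈ 203 mW; P_delivered ≈ 365 mW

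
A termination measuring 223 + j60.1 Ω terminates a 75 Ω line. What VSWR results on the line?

Γ = (Z_L − Z_0)/(Z_L + Z_0) = (148 + j60.1)/(298 + j60.1)
|Γ| = 160/304 = 0.525
VSWR = (1 + |Γ|)/(1 − |Γ|) = 1.53/0.475

VSWR ≈ 3.21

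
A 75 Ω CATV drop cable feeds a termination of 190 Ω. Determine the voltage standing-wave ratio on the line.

VSWR ≈ 2.53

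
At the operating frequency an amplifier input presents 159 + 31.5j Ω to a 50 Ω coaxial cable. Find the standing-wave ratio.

VSWR ≈ 3.32

Γ = (Z_L − Z_0)/(Z_L + Z_0) = (109 + j31.5)/(209 + j31.5)
|Γ| = 113/211 = 0.537
VSWR = (1 + |Γ|)/(1 − |Γ|) = 1.54/0.463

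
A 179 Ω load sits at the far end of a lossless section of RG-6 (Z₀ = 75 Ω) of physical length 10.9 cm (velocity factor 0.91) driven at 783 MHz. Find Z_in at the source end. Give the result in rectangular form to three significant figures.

Z_in ≈ 35.8 + j24.9 Ω

λ = v/f = 0.91·c / 783 MHz = 0.349 m
βl = 2π·l/λ = 2π × 0.313 = 113°
tan(βl) = tan(113°) = -2.41
Z_in = Z_0·(Z_L + jZ_0·tanβl)/(Z_0 + jZ_L·tanβl)
     = 75·(179 − j181)/(75 − j431)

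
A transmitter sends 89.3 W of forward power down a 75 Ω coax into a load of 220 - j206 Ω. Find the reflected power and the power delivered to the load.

|Γ| = |(145 − j206)/(295 − j206)| = 0.7
|Γ|² = 0.49
P_refl = |Γ|²·P_inc = 43.8 W, P_del = (1 − |Γ|²)·P_inc = 45.5 W

P_reflected ≈ 43.8 W; P_delivered ≈ 45.5 W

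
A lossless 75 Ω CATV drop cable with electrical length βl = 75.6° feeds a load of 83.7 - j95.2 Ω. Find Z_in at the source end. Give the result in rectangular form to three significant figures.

tan(βl) = tan(75.6°) = 3.89
Z_in = Z_0·(Z_L + jZ_0·tanβl)/(Z_0 + jZ_L·tanβl)
     = 75·(83.7 + j197)/(446 + j326)

Z_in ≈ 25 + j14.9 Ω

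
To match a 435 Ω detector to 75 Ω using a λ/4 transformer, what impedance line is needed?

Z_qwt ≈ 181 Ω

Z_qwt = √(Z_0·R_L) = √(75 × 435) = √32620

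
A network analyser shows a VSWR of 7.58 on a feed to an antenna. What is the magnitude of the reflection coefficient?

|Γ| = (S − 1)/(S + 1) = (7.58 − 1)/(7.58 + 1) = 6.58/8.58

|Γ| ≈ 0.767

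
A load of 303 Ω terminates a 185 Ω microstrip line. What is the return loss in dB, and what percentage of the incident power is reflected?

RL ≈ 12.3 dB; 5.85% of incident power reflected

Γ = (303 − 185)/(303 + 185) = 0.242
RL = −20·log₁₀(0.242) = 12.3 dB
P_refl/P_inc = |Γ|² = 0.0585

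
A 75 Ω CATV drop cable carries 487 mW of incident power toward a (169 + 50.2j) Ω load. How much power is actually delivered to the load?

P_delivered ≈ 398 mW

|Γ| = |(94 + j50.2)/(244 + j50.2)| = 0.428
|Γ|² = 0.183
P_refl = |Γ|²·P_inc = 89.1 mW, P_del = (1 − |Γ|²)·P_inc = 398 mW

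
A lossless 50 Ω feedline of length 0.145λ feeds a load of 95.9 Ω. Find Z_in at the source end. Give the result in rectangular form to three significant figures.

βl = 2π × 0.145 = 52.2°
tan(βl) = tan(52.2°) = 1.29
Z_in = Z_0·(Z_L + jZ_0·tanβl)/(Z_0 + jZ_L·tanβl)
     = 50·(95.9 + j64.5)/(50 + j124)

Z_in ≈ 35.9 − j24.3 Ω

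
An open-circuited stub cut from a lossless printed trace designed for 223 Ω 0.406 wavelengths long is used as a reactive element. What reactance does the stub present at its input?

X_in ≈ 333 Ω (inductive)

βl = 2π × 0.406 = 146°
tan(βl) = -0.67
For an open-circuited stub, Z_in = −jZ_0·cot(βl) = −jZ_0/tan(βl)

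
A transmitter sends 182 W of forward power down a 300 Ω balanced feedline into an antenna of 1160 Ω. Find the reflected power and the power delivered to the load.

P_reflected ≈ 63.1 W; P_delivered ≈ 119 W

Γ = (1160 − 300)/(1160 + 300) = 0.589
|Γ|² = 0.347
P_refl = |Γ|²·P_inc = 63.1 W, P_del = (1 − |Γ|²)·P_inc = 119 W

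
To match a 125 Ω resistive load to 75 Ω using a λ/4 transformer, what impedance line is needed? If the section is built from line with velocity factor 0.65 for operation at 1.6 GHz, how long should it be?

Z_qwt = √(Z_0·R_L) = √(75 × 125) = √9375
λ = 0.65·c/f = 0.122 m, so l = λ/4 = 0.0305 m

Z_qwt ≈ 96.8 Ω; length ≈ 3.05 cm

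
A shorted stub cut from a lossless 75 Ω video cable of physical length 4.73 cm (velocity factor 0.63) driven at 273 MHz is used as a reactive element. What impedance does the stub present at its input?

λ = v/f = 0.63·c / 273 MHz = 0.692 m
βl = 2π·l/λ = 2π × 0.0683 = 24.6°
tan(βl) = 0.458
For a shorted stub, Z_in = jZ_0·tan(βl)

Z_in ≈ +j34.3 Ω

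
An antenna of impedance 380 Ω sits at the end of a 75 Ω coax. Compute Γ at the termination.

Γ = 0.67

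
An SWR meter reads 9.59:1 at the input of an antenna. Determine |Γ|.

|Γ| ≈ 0.811

|Γ| = (S − 1)/(S + 1) = (9.59 − 1)/(9.59 + 1) = 8.59/10.6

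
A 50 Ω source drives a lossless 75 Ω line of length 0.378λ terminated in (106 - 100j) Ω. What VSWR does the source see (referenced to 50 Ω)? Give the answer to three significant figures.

βl = 2π × 0.378 = 136°
tan(βl) = -0.963
Z_in = Z_0·(Z_L + jZ_0·tanβl)/(Z_0 + jZ_L·tanβl) = 106 + j99.9 Ω
Γ_s = (Z_in − Z_s)/(Z_in + Z_s) = (55.7 + j99.9)/(156 + j99.9), |Γ_s| = 0.618
VSWR = (1 + |Γ_s|)/(1 − |Γ_s|)

VSWR ≈ 4.24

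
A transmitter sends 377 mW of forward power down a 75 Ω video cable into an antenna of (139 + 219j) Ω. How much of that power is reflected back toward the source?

P_reflected ≈ 209 mW

|Γ| = |(64 + j219)/(214 + j219)| = 0.745
|Γ|² = 0.555
P_refl = |Γ|²·P_inc = 209 mW, P_del = (1 − |Γ|²)·P_inc = 168 mW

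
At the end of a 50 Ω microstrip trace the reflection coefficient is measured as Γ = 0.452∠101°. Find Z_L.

Z_L ≈ 28.9 + j32.2 Ω

Z_L = Z_0·(1 + Γ)/(1 − Γ) = 50·(0.914 + j0.444)/(1.09 − j0.444)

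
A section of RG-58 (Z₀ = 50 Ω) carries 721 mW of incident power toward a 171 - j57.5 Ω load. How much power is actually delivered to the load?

P_delivered ≈ 473 mW

|Γ| = |(121 − j57.5)/(221 − j57.5)| = 0.587
|Γ|² = 0.344
P_refl = |Γ|²·P_inc = 248 mW, P_del = (1 − |Γ|²)·P_inc = 473 mW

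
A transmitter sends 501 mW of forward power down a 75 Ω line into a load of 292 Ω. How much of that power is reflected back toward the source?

P_reflected ≈ 175 mW

Γ = (292 − 75)/(292 + 75) = 0.591
|Γ|² = 0.35
P_refl = |Γ|²·P_inc = 175 mW, P_del = (1 − |Γ|²)·P_inc = 326 mW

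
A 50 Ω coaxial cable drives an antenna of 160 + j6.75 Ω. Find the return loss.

RL ≈ 5.6 dB

Γ = (110 + j6.75)/(210 + j6.75), |Γ| = 0.525
RL = −20·log₁₀|Γ| = −20·log₁₀(0.525)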